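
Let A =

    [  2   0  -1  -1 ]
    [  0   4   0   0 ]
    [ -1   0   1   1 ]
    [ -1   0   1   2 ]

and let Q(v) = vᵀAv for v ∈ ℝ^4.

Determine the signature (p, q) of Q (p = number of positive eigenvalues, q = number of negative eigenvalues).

Symmetric row and column elimination reduces A to a congruent diagonal form with pivots 2, 4, 1/2, 1.
So there are 4 positive pivots.

(4, 0)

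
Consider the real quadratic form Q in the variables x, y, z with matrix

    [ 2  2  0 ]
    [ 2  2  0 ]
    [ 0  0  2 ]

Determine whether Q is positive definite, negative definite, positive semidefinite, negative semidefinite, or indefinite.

positive semidefinite

Row-reducing A symmetrically gives the diagonal entries 2, 0, 2.
Counting signs: 2 positive, 1 zero.
Hence Q is positive semidefinite.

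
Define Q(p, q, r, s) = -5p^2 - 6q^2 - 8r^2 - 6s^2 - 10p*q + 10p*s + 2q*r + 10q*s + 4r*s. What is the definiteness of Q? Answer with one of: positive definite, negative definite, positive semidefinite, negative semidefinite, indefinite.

negative definite

The associated matrix is A = [[-5, -5, 0, 5], [-5, -6, 1, 5], [0, 1, -8, 2], [5, 5, 2, -6]].
Applying the same elementary operations to the rows and columns of A produces a congruent diagonal matrix with entries -5, -1, -7, -3/7.
Counting signs: 4 negative.
Hence Q is negative definite.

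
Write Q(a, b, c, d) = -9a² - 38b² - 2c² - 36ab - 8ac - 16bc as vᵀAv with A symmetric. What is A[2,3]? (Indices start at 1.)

-8

The coefficient of b·c in Q is -16. For a symmetric A this equals A[2,3] + A[3,2] = 2·A[2,3].
So A[2,3] = -16/2 = -8.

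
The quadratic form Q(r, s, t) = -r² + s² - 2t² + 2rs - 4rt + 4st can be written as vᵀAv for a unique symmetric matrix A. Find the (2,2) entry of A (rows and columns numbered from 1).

The coefficient of s² in Q is 1, and that is exactly A[2,2].

1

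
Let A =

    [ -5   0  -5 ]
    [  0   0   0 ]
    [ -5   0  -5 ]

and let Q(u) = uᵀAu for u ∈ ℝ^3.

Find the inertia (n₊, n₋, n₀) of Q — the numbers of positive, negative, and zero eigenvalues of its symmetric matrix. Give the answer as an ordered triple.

Symmetric row and column elimination reduces A to a congruent diagonal form with pivots -5, 0, 0.
So there are 1 negative, 2 zero pivots.

(0, 1, 2)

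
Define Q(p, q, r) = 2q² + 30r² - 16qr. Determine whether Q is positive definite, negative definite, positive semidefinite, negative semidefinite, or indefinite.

The symmetric matrix is A = [[0, 0, 0], [0, 2, -8], [0, -8, 30]].
Congruent diagonalization of A (simultaneous row and column reduction) yields pivots 0, 2, -2.
So there are 1 positive, 1 negative, 1 zero pivots.
Hence Q is indefinite.

indefinite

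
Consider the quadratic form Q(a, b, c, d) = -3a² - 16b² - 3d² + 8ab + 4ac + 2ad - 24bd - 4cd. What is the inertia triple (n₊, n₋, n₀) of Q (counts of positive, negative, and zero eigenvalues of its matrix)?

(1, 2, 1)

The associated matrix is A = [[-3, 4, 2, 1], [4, -16, 0, -12], [2, 0, 0, -2], [1, -12, -2, -3]].
Congruent diagonalization of A (simultaneous row and column reduction) yields pivots -3, -32/3, 2, 0.
Counting signs: 1 positive, 2 negative, 1 zero.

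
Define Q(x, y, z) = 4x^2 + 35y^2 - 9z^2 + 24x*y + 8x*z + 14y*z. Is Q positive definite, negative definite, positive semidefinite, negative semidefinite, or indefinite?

Write A = [[4, 12, 4], [12, 35, 7], [4, 7, -9]].
Applying the same elementary operations to the rows and columns of A produces a congruent diagonal matrix with entries 4, -1, 12.
Counting signs: 2 positive, 1 negative.
Hence Q is indefinite.

indefinite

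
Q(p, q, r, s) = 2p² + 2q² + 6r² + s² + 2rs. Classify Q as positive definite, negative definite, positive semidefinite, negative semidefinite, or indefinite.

positive definite

Write A = [[2, 0, 0, 0], [0, 2, 0, 0], [0, 0, 6, 1], [0, 0, 1, 1]].
Congruent diagonalization of A (simultaneous row and column reduction) yields pivots 2, 2, 6, 5/6.
So there are 4 positive pivots.
Hence Q is positive definite.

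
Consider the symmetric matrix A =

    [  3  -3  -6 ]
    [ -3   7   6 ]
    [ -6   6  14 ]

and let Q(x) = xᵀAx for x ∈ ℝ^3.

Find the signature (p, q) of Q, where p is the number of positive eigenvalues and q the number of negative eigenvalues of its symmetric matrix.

Row-reducing A symmetrically gives the diagonal entries 3, 4, 2.
Counting signs: 3 positive.

(3, 0)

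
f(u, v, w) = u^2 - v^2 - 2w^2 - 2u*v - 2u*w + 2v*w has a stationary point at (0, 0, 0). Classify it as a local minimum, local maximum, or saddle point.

The Hessian at the origin is H = [[2, -2, -2], [-2, -2, 2], [-2, 2, -4]].
Applying the same elementary operations to the rows and columns of H produces a congruent diagonal matrix with entries 2, -4, -6.
Counting signs: 1 positive, 2 negative.
H is indefinite, so the origin is a saddle point.

saddle point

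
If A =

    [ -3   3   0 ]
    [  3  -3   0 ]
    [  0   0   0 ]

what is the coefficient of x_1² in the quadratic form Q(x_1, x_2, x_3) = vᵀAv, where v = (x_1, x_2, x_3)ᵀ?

The coefficient of x_1² is the diagonal entry A[1,1] = -3.

-3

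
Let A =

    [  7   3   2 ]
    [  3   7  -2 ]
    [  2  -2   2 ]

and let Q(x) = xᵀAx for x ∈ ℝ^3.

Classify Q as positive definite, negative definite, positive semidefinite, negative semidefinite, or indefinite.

positive semidefinite

Symmetric row and column elimination reduces A to a congruent diagonal form with pivots 7, 40/7, 0.
So there are 2 positive, 1 zero pivots.
Hence Q is positive semidefinite.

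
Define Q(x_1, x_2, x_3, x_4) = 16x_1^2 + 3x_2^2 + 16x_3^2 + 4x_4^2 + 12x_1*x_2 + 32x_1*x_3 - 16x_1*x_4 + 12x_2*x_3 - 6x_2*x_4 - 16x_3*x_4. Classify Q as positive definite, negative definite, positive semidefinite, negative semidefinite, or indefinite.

Write A = [[16, 6, 16, -8], [6, 3, 6, -3], [16, 6, 16, -8], [-8, -3, -8, 4]].
Applying the same elementary operations to the rows and columns of A produces a congruent diagonal matrix with entries 16, 3/4, 0, 0.
Counting signs: 2 positive, 2 zero.
Hence Q is positive semidefinite.

positive semidefinite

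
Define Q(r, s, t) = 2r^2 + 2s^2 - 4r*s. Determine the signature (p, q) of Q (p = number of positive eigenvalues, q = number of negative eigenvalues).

(1, 0)

Write A = [[2, -2, 0], [-2, 2, 0], [0, 0, 0]].
Applying the same elementary operations to the rows and columns of A produces a congruent diagonal matrix with entries 2, 0, 0.
So there are 1 positive, 2 zero pivots.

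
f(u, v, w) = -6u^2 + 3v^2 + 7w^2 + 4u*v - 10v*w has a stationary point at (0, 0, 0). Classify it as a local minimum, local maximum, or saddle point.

The Hessian at the origin is H = [[-12, 4, 0], [4, 6, -10], [0, -10, 14]].
Applying the same elementary operations to the rows and columns of H produces a congruent diagonal matrix with entries -12, 22/3, 4/11.
So there are 2 positive, 1 negative pivots.
H is indefinite, so the origin is a saddle point.

saddle point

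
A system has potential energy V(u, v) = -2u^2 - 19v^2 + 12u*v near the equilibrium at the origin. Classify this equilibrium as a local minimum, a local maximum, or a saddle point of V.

The Hessian at the origin is H = [[-4, 12], [12, -38]].
det H = -4·-38 − (12)² = 8 > 0 and H[1,1] = -4 < 0, so H is negative definite.
Therefore the origin is a local maximum.

local maximum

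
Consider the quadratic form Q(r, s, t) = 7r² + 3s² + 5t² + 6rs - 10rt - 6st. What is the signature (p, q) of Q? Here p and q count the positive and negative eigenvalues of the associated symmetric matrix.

(3, 0)

The symmetric matrix is A = [[7, 3, -5], [3, 3, -3], [-5, -3, 5]].
Applying the same elementary operations to the rows and columns of A produces a congruent diagonal matrix with entries 7, 12/7, 1.
So there are 3 positive pivots.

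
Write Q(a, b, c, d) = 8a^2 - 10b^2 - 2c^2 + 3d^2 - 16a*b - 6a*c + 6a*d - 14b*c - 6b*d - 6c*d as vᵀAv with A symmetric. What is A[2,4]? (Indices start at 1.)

-3

The coefficient of b·d in Q is -6. For a symmetric A this equals A[2,4] + A[4,2] = 2·A[2,4].
So A[2,4] = -6/2 = -3.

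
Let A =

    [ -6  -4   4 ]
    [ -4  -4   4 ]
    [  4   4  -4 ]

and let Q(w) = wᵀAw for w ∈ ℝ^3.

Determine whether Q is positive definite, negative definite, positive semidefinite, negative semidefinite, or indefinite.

Applying the same elementary operations to the rows and columns of A produces a congruent diagonal matrix with entries -6, -4/3, 0.
So there are 2 negative, 1 zero pivots.
Hence Q is negative semidefinite.

negative semidefinite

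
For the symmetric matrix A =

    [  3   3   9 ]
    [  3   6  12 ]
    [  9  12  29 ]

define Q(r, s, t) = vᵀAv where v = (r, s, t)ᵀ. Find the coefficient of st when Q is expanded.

The coefficient of st is A[2,3] + A[3,2] = 2·12 = 24.

24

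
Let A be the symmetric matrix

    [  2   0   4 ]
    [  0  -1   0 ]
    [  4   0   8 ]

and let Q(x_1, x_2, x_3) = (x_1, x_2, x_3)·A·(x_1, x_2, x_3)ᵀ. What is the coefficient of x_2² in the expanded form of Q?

The coefficient of x_2² is the diagonal entry A[2,2] = -1.

-1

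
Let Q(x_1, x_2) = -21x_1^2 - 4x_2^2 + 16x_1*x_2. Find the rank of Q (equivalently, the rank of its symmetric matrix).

The associated matrix is A = [[-21, 8], [8, -4]].
Row-reducing A symmetrically gives the diagonal entries -21, -20/21.
That gives 2 negative pivots.
The rank is the number of nonzero pivots: 2.

2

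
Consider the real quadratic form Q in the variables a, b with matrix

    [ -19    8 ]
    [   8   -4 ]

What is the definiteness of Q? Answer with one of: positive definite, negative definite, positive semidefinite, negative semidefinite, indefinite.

Applying the same elementary operations to the rows and columns of A produces a congruent diagonal matrix with entries -19, -12/19.
That gives 2 negative pivots.
Hence Q is negative definite.

negative definite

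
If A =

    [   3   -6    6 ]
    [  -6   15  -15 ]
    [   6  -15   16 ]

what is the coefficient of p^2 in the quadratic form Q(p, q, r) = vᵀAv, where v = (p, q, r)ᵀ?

3

The coefficient of p^2 is the diagonal entry A[1,1] = 3.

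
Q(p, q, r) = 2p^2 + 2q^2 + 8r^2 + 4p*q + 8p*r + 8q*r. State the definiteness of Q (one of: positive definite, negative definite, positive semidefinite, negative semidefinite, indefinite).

positive semidefinite

Write A = [[2, 2, 4], [2, 2, 4], [4, 4, 8]].
Row-reducing A symmetrically gives the diagonal entries 2, 0, 0.
That gives 1 positive, 2 zero pivots.
Hence Q is positive semidefinite.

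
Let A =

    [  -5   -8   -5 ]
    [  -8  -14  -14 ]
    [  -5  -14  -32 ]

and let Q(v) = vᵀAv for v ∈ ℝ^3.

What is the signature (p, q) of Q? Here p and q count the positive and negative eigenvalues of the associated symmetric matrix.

An LDLᵀ factorisation of A has diagonal entries -5, -6/5, 3.
That gives 1 positive, 2 negative pivots.

(1, 2)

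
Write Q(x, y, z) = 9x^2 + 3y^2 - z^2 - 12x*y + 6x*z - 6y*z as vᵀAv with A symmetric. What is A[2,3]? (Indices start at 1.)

-3

The coefficient of y·z in Q is -6. For a symmetric A this equals A[2,3] + A[3,2] = 2·A[2,3].
So A[2,3] = -6/2 = -3.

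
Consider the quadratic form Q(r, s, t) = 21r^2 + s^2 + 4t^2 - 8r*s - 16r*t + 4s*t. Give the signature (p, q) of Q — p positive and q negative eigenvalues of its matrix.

The associated matrix is A = [[21, -4, -8], [-4, 1, 2], [-8, 2, 4]].
Row-reducing A symmetrically gives the diagonal entries 21, 5/21, 0.
So there are 2 positive, 1 zero pivots.

(2, 0)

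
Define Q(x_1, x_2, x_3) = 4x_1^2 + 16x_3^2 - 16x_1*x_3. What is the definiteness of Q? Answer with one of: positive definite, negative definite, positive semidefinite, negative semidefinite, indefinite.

positive semidefinite

The symmetric matrix is A = [[4, 0, -8], [0, 0, 0], [-8, 0, 16]].
Congruent diagonalization of A (simultaneous row and column reduction) yields pivots 4, 0, 0.
So there are 1 positive, 2 zero pivots.
Hence Q is positive semidefinite.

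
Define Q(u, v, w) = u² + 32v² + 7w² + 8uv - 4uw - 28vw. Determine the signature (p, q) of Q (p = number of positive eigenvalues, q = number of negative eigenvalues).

(3, 0)

The symmetric matrix is A = [[1, 4, -2], [4, 32, -14], [-2, -14, 7]].
Symmetric row and column elimination reduces A to a congruent diagonal form with pivots 1, 16, 3/4.
Counting signs: 3 positive.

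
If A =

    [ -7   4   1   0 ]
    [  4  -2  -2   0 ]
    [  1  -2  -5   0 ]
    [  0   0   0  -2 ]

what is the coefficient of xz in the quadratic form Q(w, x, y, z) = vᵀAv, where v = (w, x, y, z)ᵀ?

0

The coefficient of xz is A[2,4] + A[4,2] = 2·0 = 0.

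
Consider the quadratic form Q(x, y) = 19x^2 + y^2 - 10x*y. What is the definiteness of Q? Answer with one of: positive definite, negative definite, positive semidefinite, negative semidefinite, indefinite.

Write A = [[19, -5], [-5, 1]].
Symmetric row and column elimination reduces A to a congruent diagonal form with pivots 19, -6/19.
Counting signs: 1 positive, 1 negative.
Hence Q is indefinite.

indefinite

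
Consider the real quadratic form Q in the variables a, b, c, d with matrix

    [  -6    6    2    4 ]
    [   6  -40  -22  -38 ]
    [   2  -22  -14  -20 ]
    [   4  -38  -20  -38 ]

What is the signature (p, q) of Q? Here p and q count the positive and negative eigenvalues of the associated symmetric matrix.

Congruent diagonalization of A (simultaneous row and column reduction) yields pivots -6, -34, -80/51, -1/5.
So there are 4 negative pivots.

(0, 4)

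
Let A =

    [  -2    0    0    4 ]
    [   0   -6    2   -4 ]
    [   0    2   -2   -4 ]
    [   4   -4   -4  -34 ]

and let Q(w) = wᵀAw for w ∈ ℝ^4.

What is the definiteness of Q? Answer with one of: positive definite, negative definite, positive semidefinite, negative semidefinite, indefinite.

Congruent diagonalization of A (simultaneous row and column reduction) yields pivots -2, -6, -4/3, -2.
Counting signs: 4 negative.
Hence Q is negative definite.

negative definite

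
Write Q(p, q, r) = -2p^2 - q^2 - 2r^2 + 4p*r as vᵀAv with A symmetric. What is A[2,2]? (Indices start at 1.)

-1

The coefficient of q^2 in Q is -1, and that is exactly A[2,2].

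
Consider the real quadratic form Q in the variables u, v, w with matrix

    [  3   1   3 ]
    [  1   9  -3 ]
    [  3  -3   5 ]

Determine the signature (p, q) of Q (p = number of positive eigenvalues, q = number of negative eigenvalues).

Congruent diagonalization of A (simultaneous row and column reduction) yields pivots 3, 26/3, 2/13.
So there are 3 positive pivots.

(3, 0)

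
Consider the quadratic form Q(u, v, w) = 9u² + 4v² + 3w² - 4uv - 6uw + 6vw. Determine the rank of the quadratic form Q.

The symmetric matrix is A = [[9, -2, -3], [-2, 4, 3], [-3, 3, 3]].
Congruent diagonalization of A (simultaneous row and column reduction) yields pivots 9, 32/9, 15/32.
Counting signs: 3 positive.
The rank is the number of nonzero pivots: 3.

3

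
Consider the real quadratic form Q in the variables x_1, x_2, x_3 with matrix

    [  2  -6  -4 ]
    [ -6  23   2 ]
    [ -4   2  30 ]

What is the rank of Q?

3

Applying the same elementary operations to the rows and columns of A produces a congruent diagonal matrix with entries 2, 5, 2.
So there are 3 positive pivots.
The rank is the number of nonzero pivots: 3.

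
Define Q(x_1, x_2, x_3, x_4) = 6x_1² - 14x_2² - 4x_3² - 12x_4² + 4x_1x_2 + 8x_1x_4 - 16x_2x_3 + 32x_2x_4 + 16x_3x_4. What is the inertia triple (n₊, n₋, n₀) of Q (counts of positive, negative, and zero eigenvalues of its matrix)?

(2, 1, 1)

The symmetric matrix is A = [[6, 2, 0, 4], [2, -14, -8, 16], [0, -8, -4, 8], [4, 16, 8, -12]].
Applying the same elementary operations to the rows and columns of A produces a congruent diagonal matrix with entries 6, -44/3, 4/11, 0.
So there are 2 positive, 1 negative, 1 zero pivots.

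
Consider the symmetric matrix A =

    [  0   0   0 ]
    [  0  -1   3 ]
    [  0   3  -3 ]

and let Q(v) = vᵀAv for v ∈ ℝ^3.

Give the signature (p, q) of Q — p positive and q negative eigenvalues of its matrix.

Row-reducing A symmetrically gives the diagonal entries 0, -1, 6.
That gives 1 positive, 1 negative, 1 zero pivots.

(1, 1)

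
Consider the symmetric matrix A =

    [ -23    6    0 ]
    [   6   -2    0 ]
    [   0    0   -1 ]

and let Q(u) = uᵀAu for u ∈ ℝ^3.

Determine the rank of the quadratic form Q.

3

An LDLᵀ factorisation of A has diagonal entries -23, -10/23, -1.
Counting signs: 3 negative.
The rank is the number of nonzero pivots: 3.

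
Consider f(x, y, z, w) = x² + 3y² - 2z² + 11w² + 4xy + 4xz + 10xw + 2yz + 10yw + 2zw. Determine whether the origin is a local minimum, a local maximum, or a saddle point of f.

saddle point

The Hessian at the origin is H = [[2, 4, 4, 10], [4, 6, 2, 10], [4, 2, -4, 2], [10, 10, 2, 22]].
Symmetric row and column elimination reduces H to a congruent diagonal form with pivots 2, -2, 6, -2.
So there are 2 positive, 2 negative pivots.
H is indefinite, so the origin is a saddle point.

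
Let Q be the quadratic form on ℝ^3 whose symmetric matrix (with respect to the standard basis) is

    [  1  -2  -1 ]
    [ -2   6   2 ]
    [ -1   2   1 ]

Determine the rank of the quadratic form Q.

Applying the same elementary operations to the rows and columns of A produces a congruent diagonal matrix with entries 1, 2, 0.
That gives 2 positive, 1 zero pivots.
The rank is the number of nonzero pivots: 2.

2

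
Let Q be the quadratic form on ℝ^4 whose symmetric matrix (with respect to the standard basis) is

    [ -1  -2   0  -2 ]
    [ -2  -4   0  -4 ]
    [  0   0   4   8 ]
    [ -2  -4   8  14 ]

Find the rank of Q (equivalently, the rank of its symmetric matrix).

Symmetric row and column elimination reduces A to a congruent diagonal form with pivots -1, 0, 4, 2.
That gives 2 positive, 1 negative, 1 zero pivots.
The rank is the number of nonzero pivots: 3.

3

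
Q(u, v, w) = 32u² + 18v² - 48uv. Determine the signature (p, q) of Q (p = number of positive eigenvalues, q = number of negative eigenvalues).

Write A = [[32, -24, 0], [-24, 18, 0], [0, 0, 0]].
Row-reducing A symmetrically gives the diagonal entries 32, 0, 0.
So there are 1 positive, 2 zero pivots.

(1, 0)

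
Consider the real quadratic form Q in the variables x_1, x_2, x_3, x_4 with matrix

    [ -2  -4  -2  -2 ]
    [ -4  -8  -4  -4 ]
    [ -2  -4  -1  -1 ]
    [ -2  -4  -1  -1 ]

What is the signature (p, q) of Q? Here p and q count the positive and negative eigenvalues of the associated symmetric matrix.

Congruent diagonalization of A (simultaneous row and column reduction) yields pivots -2, 0, 1, 0.
Counting signs: 1 positive, 1 negative, 2 zero.

(1, 1)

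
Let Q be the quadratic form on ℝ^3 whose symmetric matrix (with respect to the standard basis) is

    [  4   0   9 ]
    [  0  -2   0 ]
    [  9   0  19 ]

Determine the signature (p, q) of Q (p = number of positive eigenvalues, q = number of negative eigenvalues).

(1, 2)

Row-reducing A symmetrically gives the diagonal entries 4, -2, -5/4.
So there are 1 positive, 2 negative pivots.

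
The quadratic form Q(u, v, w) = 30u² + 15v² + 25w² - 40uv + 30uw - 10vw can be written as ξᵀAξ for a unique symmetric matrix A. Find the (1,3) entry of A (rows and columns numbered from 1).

The coefficient of u·w in Q is 30. For a symmetric A this equals A[1,3] + A[3,1] = 2·A[1,3].
So A[1,3] = 30/2 = 15.

15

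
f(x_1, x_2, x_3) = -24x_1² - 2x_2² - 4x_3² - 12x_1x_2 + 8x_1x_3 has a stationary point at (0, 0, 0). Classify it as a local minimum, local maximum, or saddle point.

The Hessian at the origin is H = [[-48, -12, 8], [-12, -4, 0], [8, 0, -8]].
Congruent diagonalization of H (simultaneous row and column reduction) yields pivots -48, -1, -8/3.
That gives 3 negative pivots.
H is negative definite, so the origin is a strict local maximum.

local maximum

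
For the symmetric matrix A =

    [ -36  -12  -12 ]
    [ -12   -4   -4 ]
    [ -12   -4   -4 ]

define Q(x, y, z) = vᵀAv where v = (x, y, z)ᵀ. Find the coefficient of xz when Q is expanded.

-24

The coefficient of xz is A[1,3] + A[3,1] = 2·(-12) = -24.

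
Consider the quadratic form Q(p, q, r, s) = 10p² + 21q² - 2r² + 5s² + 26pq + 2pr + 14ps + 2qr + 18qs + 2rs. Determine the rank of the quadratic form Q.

Write A = [[10, 13, 1, 7], [13, 21, 1, 9], [1, 1, -2, 1], [7, 9, 1, 5]].
An LDLᵀ factorisation of A has diagonal entries 10, 41/10, -87/41, 4/29.
That gives 3 positive, 1 negative pivots.
The rank is the number of nonzero pivots: 4.

4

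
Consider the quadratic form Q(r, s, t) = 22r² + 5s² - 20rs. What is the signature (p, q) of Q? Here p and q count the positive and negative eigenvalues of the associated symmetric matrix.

The associated matrix is A = [[22, -10, 0], [-10, 5, 0], [0, 0, 0]].
Symmetric row and column elimination reduces A to a congruent diagonal form with pivots 22, 5/11, 0.
Counting signs: 2 positive, 1 zero.

(2, 0)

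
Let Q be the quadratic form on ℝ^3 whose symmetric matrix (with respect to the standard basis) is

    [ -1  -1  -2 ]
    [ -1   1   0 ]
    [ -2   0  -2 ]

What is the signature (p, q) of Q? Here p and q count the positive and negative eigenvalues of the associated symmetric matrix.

(1, 1)

Row-reducing A symmetrically gives the diagonal entries -1, 2, 0.
That gives 1 positive, 1 negative, 1 zero pivots.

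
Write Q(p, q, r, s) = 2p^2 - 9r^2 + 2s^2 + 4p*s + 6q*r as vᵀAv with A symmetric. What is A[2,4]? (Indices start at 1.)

The coefficient of q·s in Q is 0. For a symmetric A this equals A[2,4] + A[4,2] = 2·A[2,4].
So A[2,4] = 0/2 = 0.

0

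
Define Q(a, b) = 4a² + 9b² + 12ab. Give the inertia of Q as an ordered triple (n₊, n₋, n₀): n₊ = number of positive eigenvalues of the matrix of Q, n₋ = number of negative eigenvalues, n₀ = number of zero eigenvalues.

Write A = [[4, 6], [6, 9]].
Row-reducing A symmetrically gives the diagonal entries 4, 0.
That gives 1 positive, 1 zero pivots.

(1, 0, 1)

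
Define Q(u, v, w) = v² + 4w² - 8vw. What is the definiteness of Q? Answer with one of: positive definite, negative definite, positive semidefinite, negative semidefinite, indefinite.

indefinite

Write A = [[0, 0, 0], [0, 1, -4], [0, -4, 4]].
Applying the same elementary operations to the rows and columns of A produces a congruent diagonal matrix with entries 0, 1, -12.
So there are 1 positive, 1 negative, 1 zero pivots.
Hence Q is indefinite.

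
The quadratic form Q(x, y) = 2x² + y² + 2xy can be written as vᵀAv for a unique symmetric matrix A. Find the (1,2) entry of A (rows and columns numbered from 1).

1

The coefficient of x·y in Q is 2. For a symmetric A this equals A[1,2] + A[2,1] = 2·A[1,2].
So A[1,2] = 2/2 = 1.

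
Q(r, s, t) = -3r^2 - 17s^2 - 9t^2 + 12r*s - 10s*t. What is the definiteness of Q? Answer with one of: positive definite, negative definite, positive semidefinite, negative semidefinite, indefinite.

The symmetric matrix of Q is A = [[-3, 6, 0], [6, -17, -5], [0, -5, -9]].
Leading principal minors: Δ_1 = -3, Δ_2 = 15, Δ_3 = -60.
The signs alternate starting with Δ_1 < 0, so by Sylvester's criterion Q is negative definite.

negative definite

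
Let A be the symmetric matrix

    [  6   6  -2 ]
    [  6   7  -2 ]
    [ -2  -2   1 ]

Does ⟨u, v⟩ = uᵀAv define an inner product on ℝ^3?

Congruent diagonalization of A (simultaneous row and column reduction) yields pivots 6, 1, 1/3.
So there are 3 positive pivots.
Hence Q is positive definite.
⟨·,·⟩ is an inner product exactly when A is positive definite.

yes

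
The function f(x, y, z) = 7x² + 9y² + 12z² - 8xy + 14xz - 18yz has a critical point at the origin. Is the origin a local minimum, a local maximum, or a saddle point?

The Hessian at the origin is H = [[14, -8, 14], [-8, 18, -18], [14, -18, 24]].
Row-reducing H symmetrically gives the diagonal entries 14, 94/7, 120/47.
That gives 3 positive pivots.
H is positive definite, so the origin is a strict local minimum.

local minimum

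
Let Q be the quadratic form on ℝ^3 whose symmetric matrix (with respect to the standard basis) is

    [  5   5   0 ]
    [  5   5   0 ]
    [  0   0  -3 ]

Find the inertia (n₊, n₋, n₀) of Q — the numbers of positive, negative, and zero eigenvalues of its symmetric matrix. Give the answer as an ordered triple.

(1, 1, 1)

Symmetric row and column elimination reduces A to a congruent diagonal form with pivots 5, 0, -3.
So there are 1 positive, 1 negative, 1 zero pivots.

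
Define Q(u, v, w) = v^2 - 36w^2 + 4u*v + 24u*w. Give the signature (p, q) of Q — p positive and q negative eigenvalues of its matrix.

The symmetric matrix is A = [[0, 2, 12], [2, 1, 0], [12, 0, -36]].
By Sylvester's law of inertia any congruent diagonalization of A has 1 positive, 1 negative and 1 zero entries.

(1, 1)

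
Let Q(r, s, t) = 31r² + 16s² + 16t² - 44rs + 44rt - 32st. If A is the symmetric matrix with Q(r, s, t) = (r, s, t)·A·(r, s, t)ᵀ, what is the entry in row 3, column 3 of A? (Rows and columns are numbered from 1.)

16

The coefficient of t² in Q is 16, and that is exactly A[3,3].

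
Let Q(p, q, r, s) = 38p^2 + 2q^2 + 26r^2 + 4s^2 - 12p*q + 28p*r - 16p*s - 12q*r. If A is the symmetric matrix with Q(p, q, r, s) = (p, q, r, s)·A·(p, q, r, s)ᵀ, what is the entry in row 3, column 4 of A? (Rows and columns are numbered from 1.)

The coefficient of r·s in Q is 0. For a symmetric A this equals A[3,4] + A[4,3] = 2·A[3,4].
So A[3,4] = 0/2 = 0.

0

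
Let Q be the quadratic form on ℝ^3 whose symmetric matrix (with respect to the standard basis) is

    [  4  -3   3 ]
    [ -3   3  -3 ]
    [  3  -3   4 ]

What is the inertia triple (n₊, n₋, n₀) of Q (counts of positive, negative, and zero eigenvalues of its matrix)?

(3, 0, 0)

Applying the same elementary operations to the rows and columns of A produces a congruent diagonal matrix with entries 4, 3/4, 1.
Counting signs: 3 positive.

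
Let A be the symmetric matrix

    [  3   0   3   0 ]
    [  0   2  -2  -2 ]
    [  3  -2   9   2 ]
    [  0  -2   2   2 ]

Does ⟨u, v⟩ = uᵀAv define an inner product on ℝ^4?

no

Congruent diagonalization of A (simultaneous row and column reduction) yields pivots 3, 2, 4, 0.
Counting signs: 3 positive, 1 zero.
Hence Q is positive semidefinite.
⟨·,·⟩ is an inner product exactly when A is positive definite.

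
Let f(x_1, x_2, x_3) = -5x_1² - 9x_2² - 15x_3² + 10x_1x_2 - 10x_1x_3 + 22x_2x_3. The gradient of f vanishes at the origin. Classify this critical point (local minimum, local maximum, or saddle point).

local maximum

The Hessian at the origin is H = [[-10, 10, -10], [10, -18, 22], [-10, 22, -30]].
Row-reducing H symmetrically gives the diagonal entries -10, -8, -2.
Counting signs: 3 negative.
H is negative definite, so the origin is a strict local maximum.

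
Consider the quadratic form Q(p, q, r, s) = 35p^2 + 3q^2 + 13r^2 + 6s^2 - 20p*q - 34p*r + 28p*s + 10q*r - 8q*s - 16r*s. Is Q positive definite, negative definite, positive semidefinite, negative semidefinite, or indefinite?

positive definite

The associated matrix is A = [[35, -10, -17, 14], [-10, 3, 5, -4], [-17, 5, 13, -8], [14, -4, -8, 6]].
Row-reducing A symmetrically gives the diagonal entries 35, 1/7, 23/5, 2/23.
Counting signs: 4 positive.
Hence Q is positive definite.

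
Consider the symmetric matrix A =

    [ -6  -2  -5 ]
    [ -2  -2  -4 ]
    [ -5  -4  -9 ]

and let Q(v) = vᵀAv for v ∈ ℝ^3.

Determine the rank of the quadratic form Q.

Row-reducing A symmetrically gives the diagonal entries -6, -4/3, -3/4.
Counting signs: 3 negative.
The rank is the number of nonzero pivots: 3.

3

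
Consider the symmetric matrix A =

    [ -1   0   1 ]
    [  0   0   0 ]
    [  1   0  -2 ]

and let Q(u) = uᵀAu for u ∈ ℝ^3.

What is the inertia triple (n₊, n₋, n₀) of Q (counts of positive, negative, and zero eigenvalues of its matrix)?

(0, 2, 1)

Symmetric row and column elimination reduces A to a congruent diagonal form with pivots -1, 0, -1.
So there are 2 negative, 1 zero pivots.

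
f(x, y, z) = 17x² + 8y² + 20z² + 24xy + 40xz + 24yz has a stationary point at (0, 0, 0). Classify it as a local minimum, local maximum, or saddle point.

saddle point

The Hessian at the origin is H = [[34, 24, 40], [24, 16, 24], [40, 24, 40]].
Symmetric row and column elimination reduces H to a congruent diagonal form with pivots 34, -16/17, 12.
Counting signs: 2 positive, 1 negative.
H is indefinite, so the origin is a saddle point.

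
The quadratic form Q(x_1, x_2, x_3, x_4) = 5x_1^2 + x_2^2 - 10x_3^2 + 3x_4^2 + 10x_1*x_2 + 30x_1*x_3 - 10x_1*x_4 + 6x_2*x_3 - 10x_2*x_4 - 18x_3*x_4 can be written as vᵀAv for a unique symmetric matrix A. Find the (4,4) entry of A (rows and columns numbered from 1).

3

The coefficient of x_4^2 in Q is 3, and that is exactly A[4,4].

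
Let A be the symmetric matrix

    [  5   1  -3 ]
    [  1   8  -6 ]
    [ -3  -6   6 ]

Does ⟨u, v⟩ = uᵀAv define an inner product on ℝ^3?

Symmetric row and column elimination reduces A to a congruent diagonal form with pivots 5, 39/5, 6/13.
So there are 3 positive pivots.
Hence Q is positive definite.
⟨·,·⟩ is an inner product exactly when A is positive definite.

yes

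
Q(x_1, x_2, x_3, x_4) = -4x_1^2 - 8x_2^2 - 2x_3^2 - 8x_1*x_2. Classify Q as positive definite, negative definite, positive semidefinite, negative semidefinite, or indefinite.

Write A = [[-4, -4, 0, 0], [-4, -8, 0, 0], [0, 0, -2, 0], [0, 0, 0, 0]].
Symmetric row and column elimination reduces A to a congruent diagonal form with pivots -4, -4, -2, 0.
That gives 3 negative, 1 zero pivots.
Hence Q is negative semidefinite.

negative semidefinite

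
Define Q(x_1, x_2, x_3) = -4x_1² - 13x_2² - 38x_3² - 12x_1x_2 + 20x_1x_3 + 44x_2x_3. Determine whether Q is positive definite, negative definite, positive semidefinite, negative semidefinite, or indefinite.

The symmetric matrix is A = [[-4, -6, 10], [-6, -13, 22], [10, 22, -38]].
An LDLᵀ factorisation of A has diagonal entries -4, -4, -3/4.
That gives 3 negative pivots.
Hence Q is negative definite.

negative definite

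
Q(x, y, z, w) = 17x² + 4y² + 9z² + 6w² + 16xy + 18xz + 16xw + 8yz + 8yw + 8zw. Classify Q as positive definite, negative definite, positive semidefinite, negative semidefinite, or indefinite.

The symmetric matrix of Q is A = [[17, 8, 9, 8], [8, 4, 4, 4], [9, 4, 9, 4], [8, 4, 4, 6]].
Leading principal minors: Δ_1 = 17, Δ_2 = 4, Δ_3 = 16, Δ_4 = 32.
All leading principal minors are positive, so by Sylvester's criterion Q is positive definite.

positive definite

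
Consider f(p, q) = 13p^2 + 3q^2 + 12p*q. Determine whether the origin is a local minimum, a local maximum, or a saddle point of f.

local minimum

The Hessian at the origin is H = [[26, 12], [12, 6]].
det H = 26·6 − (12)² = 12 > 0 and H[1,1] = 26 > 0, so H is positive definite.
Therefore the origin is a local minimum.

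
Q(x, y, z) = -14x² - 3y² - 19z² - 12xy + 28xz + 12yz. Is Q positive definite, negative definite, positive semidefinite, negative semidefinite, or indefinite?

The symmetric matrix of Q is A = [[-14, -6, 14], [-6, -3, 6], [14, 6, -19]].
Leading principal minors: Δ_1 = -14, Δ_2 = 6, Δ_3 = -30.
The signs alternate starting with Δ_1 < 0, so by Sylvester's criterion Q is negative definite.

negative definite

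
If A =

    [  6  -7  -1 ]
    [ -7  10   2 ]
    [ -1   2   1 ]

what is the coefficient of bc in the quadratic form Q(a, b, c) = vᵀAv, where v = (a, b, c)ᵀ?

4

The coefficient of bc is A[2,3] + A[3,2] = 2·2 = 4.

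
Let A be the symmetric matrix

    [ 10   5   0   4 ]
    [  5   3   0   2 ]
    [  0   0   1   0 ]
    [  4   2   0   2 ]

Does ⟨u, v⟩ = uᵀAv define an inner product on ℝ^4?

Applying the same elementary operations to the rows and columns of A produces a congruent diagonal matrix with entries 10, 1/2, 1, 2/5.
So there are 4 positive pivots.
Hence Q is positive definite.
⟨·,·⟩ is an inner product exactly when A is positive definite.

yes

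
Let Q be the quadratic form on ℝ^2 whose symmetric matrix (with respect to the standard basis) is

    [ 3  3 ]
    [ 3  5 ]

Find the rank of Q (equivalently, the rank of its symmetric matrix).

2

Symmetric row and column elimination reduces A to a congruent diagonal form with pivots 3, 2.
That gives 2 positive pivots.
The rank is the number of nonzero pivots: 2.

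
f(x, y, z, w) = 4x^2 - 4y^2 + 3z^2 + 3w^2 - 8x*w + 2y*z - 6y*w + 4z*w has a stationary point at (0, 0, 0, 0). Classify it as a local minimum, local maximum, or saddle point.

saddle point

The Hessian at the origin is H = [[8, 0, 0, -8], [0, -8, 2, -6], [0, 2, 6, 4], [-8, -6, 4, 6]].
Applying the same elementary operations to the rows and columns of H produces a congruent diagonal matrix with entries 8, -8, 13/2, 20/13.
That gives 3 positive, 1 negative pivots.
H is indefinite, so the origin is a saddle point.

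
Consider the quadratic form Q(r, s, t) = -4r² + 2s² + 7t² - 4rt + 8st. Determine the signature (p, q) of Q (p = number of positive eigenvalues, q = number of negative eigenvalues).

The symmetric matrix is A = [[-4, 0, -2], [0, 2, 4], [-2, 4, 7]].
Congruent diagonalization of A (simultaneous row and column reduction) yields pivots -4, 2, 0.
That gives 1 positive, 1 negative, 1 zero pivots.

(1, 1)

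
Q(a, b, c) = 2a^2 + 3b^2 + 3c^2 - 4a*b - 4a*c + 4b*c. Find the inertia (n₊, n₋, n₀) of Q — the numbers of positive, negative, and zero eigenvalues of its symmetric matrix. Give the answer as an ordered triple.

Write A = [[2, -2, -2], [-2, 3, 2], [-2, 2, 3]].
Symmetric row and column elimination reduces A to a congruent diagonal form with pivots 2, 1, 1.
Counting signs: 3 positive.

(3, 0, 0)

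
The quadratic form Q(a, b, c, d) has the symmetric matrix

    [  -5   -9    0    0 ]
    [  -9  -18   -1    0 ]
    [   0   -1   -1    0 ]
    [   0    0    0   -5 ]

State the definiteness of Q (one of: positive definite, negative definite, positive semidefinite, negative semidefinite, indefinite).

An LDLᵀ factorisation of A has diagonal entries -5, -9/5, -4/9, -5.
That gives 4 negative pivots.
Hence Q is negative definite.

negative definite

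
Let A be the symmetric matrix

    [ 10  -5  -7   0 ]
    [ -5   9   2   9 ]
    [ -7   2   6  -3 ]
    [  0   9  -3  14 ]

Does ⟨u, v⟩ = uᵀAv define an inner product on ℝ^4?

Leading principal minors: Δ_1 = 10, Δ_2 = 65, Δ_3 = 49, Δ_4 = 20.
All leading principal minors are positive, so by Sylvester's criterion Q is positive definite.
⟨·,·⟩ is an inner product exactly when A is positive definite.

yes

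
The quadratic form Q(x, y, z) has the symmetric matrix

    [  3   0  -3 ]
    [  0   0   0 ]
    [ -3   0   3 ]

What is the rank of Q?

Symmetric row and column elimination reduces A to a congruent diagonal form with pivots 3, 0, 0.
So there are 1 positive, 2 zero pivots.
The rank is the number of nonzero pivots: 1.

1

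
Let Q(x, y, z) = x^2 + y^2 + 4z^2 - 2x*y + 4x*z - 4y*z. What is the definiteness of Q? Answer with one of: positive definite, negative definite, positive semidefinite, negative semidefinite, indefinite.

positive semidefinite

Write A = [[1, -1, 2], [-1, 1, -2], [2, -2, 4]].
Applying the same elementary operations to the rows and columns of A produces a congruent diagonal matrix with entries 1, 0, 0.
That gives 1 positive, 2 zero pivots.
Hence Q is positive semidefinite.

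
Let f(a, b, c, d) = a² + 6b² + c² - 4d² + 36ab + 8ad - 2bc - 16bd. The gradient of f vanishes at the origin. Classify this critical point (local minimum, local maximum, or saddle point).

saddle point

The Hessian at the origin is H = [[2, 36, 0, 8], [36, 12, -2, -16], [0, -2, 2, 0], [8, -16, 0, -8]].
Row-reducing H symmetrically gives the diagonal entries 2, -636, 319/159, 40/319.
Counting signs: 3 positive, 1 negative.
H is indefinite, so the origin is a saddle point.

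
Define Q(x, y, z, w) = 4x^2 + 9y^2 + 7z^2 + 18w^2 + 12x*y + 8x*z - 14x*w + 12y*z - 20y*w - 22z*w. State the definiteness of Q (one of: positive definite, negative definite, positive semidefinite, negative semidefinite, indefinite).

The symmetric matrix is A = [[4, 6, 4, -7], [6, 9, 6, -10], [4, 6, 7, -11], [-7, -10, -11, 18]].
A is congruent to a diagonal matrix with 3 positive, 1 negative and 0 zero entries, so Q is indefinite.

indefinite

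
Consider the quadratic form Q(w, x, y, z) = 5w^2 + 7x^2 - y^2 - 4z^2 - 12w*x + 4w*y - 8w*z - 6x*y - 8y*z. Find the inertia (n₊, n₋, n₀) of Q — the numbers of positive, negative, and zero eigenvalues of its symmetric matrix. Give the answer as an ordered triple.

The symmetric matrix is A = [[5, -6, 2, -4], [-6, 7, -3, 0], [2, -3, -1, -4], [-4, 0, -4, -4]].
By Sylvester's law of inertia any congruent diagonalization of A has 2 positive, 2 negative and 0 zero entries.

(2, 2, 0)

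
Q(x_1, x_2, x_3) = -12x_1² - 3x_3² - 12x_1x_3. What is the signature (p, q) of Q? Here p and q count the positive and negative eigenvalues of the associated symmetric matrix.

Write A = [[-12, 0, -6], [0, 0, 0], [-6, 0, -3]].
Row-reducing A symmetrically gives the diagonal entries -12, 0, 0.
Counting signs: 1 negative, 2 zero.

(0, 1)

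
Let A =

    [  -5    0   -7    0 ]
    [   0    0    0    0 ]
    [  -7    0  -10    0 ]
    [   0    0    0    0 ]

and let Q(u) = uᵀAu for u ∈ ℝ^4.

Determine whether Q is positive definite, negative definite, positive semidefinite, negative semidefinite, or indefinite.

negative semidefinite

Applying the same elementary operations to the rows and columns of A produces a congruent diagonal matrix with entries -5, 0, -1/5, 0.
So there are 2 negative, 2 zero pivots.
Hence Q is negative semidefinite.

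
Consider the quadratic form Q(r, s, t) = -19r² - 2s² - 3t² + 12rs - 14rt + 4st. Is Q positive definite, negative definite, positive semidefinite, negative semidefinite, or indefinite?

Write A = [[-19, 6, -7], [6, -2, 2], [-7, 2, -3]].
Row-reducing A symmetrically gives the diagonal entries -19, -2/19, 0.
That gives 2 negative, 1 zero pivots.
Hence Q is negative semidefinite.

negative semidefinite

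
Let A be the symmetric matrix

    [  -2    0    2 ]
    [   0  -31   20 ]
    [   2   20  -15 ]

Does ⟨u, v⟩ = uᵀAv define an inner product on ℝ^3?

Leading principal minors: Δ_1 = -2, Δ_2 = 62, Δ_3 = -6.
The signs alternate starting with Δ_1 < 0, so by Sylvester's criterion Q is negative definite.
⟨·,·⟩ is an inner product exactly when A is positive definite.

no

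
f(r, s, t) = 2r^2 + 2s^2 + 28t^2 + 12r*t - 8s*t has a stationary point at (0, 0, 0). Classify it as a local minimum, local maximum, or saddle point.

local minimum

The Hessian at the origin is H = [[4, 0, 12], [0, 4, -8], [12, -8, 56]].
Symmetric row and column elimination reduces H to a congruent diagonal form with pivots 4, 4, 4.
That gives 3 positive pivots.
H is positive definite, so the origin is a strict local minimum.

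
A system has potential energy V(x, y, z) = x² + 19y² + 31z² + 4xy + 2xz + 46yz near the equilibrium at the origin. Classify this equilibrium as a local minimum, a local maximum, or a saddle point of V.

local minimum

The Hessian at the origin is H = [[2, 4, 2], [4, 38, 46], [2, 46, 62]].
Applying the same elementary operations to the rows and columns of H produces a congruent diagonal matrix with entries 2, 30, 6/5.
Counting signs: 3 positive.
H is positive definite, so the origin is a strict local minimum.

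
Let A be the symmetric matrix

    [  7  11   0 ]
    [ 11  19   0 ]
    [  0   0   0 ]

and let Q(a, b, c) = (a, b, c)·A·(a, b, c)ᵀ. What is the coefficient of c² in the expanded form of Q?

0

The coefficient of c² is the diagonal entry A[3,3] = 0.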